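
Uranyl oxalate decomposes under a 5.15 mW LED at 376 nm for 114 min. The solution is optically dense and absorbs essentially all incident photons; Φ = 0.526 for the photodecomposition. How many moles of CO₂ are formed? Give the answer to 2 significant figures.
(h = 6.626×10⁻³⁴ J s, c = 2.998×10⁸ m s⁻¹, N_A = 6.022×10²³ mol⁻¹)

Photon energy at 376 nm: hc/λ = (6.626×10⁻³⁴)(2.998×10⁸)/(376×10⁻⁹) = 5.283×10⁻¹⁹ J.
Energy delivered: (5.15 mW)(6840 s) = 35.23 J.
Photons incident: 35.23 / 5.283×10⁻¹⁹ = 6.669×10¹⁹, i.e. 6.669×10¹⁹/6.022×10²³ = 1.107×10⁻⁴ mol.
Product: Φ × n_abs = 0.526 × 1.107×10⁻⁴ = 5.823×10⁻⁵ mol.

5.8×10⁻⁵ mol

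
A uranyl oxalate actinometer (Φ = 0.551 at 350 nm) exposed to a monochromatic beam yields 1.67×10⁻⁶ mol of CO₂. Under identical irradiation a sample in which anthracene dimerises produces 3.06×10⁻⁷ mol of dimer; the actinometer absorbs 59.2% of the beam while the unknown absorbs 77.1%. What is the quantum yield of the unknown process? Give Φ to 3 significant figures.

Photons absorbed by the actinometer: 1.67×10⁻⁶ / 0.551 = 3.031×10⁻⁶ mol.
Incident flux: 3.031×10⁻⁶ / 0.592 = 5.120×10⁻⁶ einstein.
Absorbed by unknown: 0.771 × 5.120×10⁻⁶ = 3.948×10⁻⁶ mol.
Φ(unknown) = 3.06×10⁻⁷ / 3.948×10⁻⁶ = 0.0775.

Φ = 0.0775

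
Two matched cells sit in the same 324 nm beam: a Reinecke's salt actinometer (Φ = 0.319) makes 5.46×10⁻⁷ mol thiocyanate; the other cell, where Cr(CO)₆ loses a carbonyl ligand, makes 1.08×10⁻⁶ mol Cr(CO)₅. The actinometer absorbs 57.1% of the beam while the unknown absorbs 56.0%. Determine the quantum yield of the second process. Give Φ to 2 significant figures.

Φ = 0.64

Photons absorbed by the actinometer: 5.46×10⁻⁷ / 0.319 = 1.712×10⁻⁶ mol.
Incident flux: 1.712×10⁻⁶ / 0.571 = 2.998×10⁻⁶ einstein.
Absorbed by unknown: 0.560 × 2.998×10⁻⁶ = 1.679×10⁻⁶ mol.
Φ(unknown) = 1.08×10⁻⁶ / 1.679×10⁻⁶ = 0.64.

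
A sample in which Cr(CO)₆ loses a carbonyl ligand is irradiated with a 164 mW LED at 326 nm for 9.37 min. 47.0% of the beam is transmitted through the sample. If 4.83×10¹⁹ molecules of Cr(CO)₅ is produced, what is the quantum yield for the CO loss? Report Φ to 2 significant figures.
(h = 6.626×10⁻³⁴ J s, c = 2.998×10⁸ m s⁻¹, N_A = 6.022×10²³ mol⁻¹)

Φ = 0.60

Product: 4.83×10¹⁹ / 6.022×10²³ = 8.021×10⁻⁵ mol.
Photon energy at 326 nm: hc/λ = (6.626×10⁻³⁴)(2.998×10⁸)/(326×10⁻⁹) = 6.093×10⁻¹⁹ J.
Energy delivered: (164 mW)(562.2 s) = 92.20 J.
Photons incident: 92.20 / 6.093×10⁻¹⁹ = 1.513×10²⁰, i.e. 1.513×10²⁰/6.022×10²³ = 2.512×10⁻⁴ mol.
Fraction absorbed: 1 − 47.0/100 = 0.5300.
Photons absorbed: 0.5300 × 2.512×10⁻⁴ = 1.331×10⁻⁴ mol.
Φ = 8.021×10⁻⁵ mol / 1.331×10⁻⁴ mol photons = 0.60.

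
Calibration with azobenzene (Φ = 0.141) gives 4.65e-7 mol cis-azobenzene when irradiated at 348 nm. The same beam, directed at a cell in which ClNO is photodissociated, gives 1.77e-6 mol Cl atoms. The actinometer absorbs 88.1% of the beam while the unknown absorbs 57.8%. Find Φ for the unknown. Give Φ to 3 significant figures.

Photons absorbed by the actinometer: 4.65e-7 / 0.141 = 3.298e-6 mol.
Incident flux: 3.298e-6 / 0.881 = 3.743e-6 einstein.
Absorbed by unknown: 0.578 × 3.743e-6 = 2.163e-6 mol.
Φ(unknown) = 1.77e-6 / 2.163e-6 = 0.818.

Φ = 0.818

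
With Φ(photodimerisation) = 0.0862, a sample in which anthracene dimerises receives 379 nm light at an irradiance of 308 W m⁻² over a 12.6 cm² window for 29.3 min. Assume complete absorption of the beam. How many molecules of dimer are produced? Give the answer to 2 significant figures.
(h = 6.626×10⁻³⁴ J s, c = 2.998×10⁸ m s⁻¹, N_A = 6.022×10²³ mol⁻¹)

Photon energy at 379 nm: hc/λ = (6.626×10⁻³⁴)(2.998×10⁸)/(379×10⁻⁹) = 5.241×10⁻¹⁹ J.
Energy delivered: (308 W m⁻²)(12.6×10⁻⁴ m²)(1758 s) = 682.2 J.
Photons incident: 682.2 / 5.241×10⁻¹⁹ = 1.302×10²¹, i.e. 1.302×10²¹/6.022×10²³ = 0.002162 mol.
Product: Φ × n_abs = 0.0862 × 0.002162 = 1.864×10⁻⁴ mol.
As a count: 1.864×10⁻⁴ × 6.022×10²³ = 1.1×10²⁰.

1.1×10²⁰ molecules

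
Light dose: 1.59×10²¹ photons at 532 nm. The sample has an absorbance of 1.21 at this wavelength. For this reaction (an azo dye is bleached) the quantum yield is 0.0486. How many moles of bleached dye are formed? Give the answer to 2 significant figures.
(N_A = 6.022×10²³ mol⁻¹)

1.2×10⁻⁴ mol

Moles of photons: 1.59×10²¹ / 6.022×10²³ = 0.002640 mol.
Fraction absorbed: 1 − 10^(−1.21) = 0.9383.
Photons absorbed: 0.9383 × 0.002640 = 0.002477 mol.
Product: Φ × n_abs = 0.0486 × 0.002477 = 1.204×10⁻⁴ mol.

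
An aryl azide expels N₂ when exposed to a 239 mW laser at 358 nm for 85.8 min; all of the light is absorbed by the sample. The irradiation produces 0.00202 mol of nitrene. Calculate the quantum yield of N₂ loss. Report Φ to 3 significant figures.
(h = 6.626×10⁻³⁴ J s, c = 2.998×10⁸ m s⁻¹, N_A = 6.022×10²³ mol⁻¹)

Photon energy at 358 nm: hc/λ = (6.626×10⁻³⁴)(2.998×10⁸)/(358×10⁻⁹) = 5.549×10⁻¹⁹ J.
Energy delivered: (239 mW)(5148 s) = 1230 J.
Photons incident: 1230 / 5.549×10⁻¹⁹ = 2.217×10²¹, i.e. 2.217×10²¹/6.022×10²³ = 0.003682 mol.
Φ = 0.00202 mol / 0.003682 mol photons = 0.549.

Φ = 0.549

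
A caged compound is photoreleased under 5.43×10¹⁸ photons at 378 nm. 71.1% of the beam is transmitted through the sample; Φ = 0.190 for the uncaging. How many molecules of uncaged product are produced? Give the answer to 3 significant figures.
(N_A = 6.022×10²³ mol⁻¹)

Moles of photons: 5.43×10¹⁸ / 6.022×10²³ = 9.017×10⁻⁶ mol.
Fraction absorbed: 1 − 71.1/100 = 0.2890.
Photons absorbed: 0.2890 × 9.017×10⁻⁶ = 2.606×10⁻⁶ mol.
Product: Φ × n_abs = 0.190 × 2.606×10⁻⁶ = 4.951×10⁻⁷ mol.
As a count: 4.951×10⁻⁷ × 6.022×10²³ = 2.98×10¹⁷.

2.98×10¹⁷ molecules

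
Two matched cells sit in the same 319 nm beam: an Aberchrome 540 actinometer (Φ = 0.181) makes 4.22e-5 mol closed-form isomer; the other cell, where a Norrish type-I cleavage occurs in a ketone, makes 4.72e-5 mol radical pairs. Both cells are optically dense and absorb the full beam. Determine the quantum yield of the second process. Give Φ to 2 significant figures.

Φ = 0.20

Photons absorbed by the actinometer: 4.22e-5 / 0.181 = 2.331e-4 mol.
Φ(unknown) = 4.72e-5 / 2.331e-4 = 0.20.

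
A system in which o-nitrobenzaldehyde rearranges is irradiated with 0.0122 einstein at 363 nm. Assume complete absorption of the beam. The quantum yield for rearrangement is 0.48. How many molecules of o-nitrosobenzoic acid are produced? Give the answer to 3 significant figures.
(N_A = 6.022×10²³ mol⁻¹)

Product: Φ × n_abs = 0.48 × 0.0122 = 0.005856 mol.
As a count: 0.005856 × 6.022×10²³ = 3.53×10²¹.

3.53×10²¹ molecules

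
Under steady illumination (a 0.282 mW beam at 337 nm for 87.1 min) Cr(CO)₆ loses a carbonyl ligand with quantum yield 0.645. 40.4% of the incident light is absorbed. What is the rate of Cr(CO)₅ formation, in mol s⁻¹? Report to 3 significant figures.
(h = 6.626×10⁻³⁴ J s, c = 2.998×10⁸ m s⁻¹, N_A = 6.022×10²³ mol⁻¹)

Photon energy at 337 nm: hc/λ = (6.626×10⁻³⁴)(2.998×10⁸)/(337×10⁻⁹) = 5.895×10⁻¹⁹ J.
Energy delivered: (0.282 mW)(5226 s) = 1.474 J.
Photons incident: 1.474 / 5.895×10⁻¹⁹ = 2.500×10¹⁸, i.e. 2.500×10¹⁸/6.022×10²³ = 4.151×10⁻⁶ mol.
Photons absorbed: 0.404 × 4.151×10⁻⁶ = 1.677×10⁻⁶ mol.
Product formed: 0.645 × 1.677×10⁻⁶ = 1.082×10⁻⁶ mol.
Rate: 1.082×10⁻⁶ / 5226 s = 2.07×10⁻¹⁰ mol s⁻¹.

2.07×10⁻¹⁰ mol s⁻¹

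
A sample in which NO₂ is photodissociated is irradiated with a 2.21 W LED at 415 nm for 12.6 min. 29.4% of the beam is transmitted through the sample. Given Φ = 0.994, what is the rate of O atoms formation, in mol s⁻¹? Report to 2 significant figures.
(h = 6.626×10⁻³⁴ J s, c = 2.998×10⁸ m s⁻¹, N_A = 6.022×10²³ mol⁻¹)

5.4×10⁻⁶ mol s⁻¹

Photon energy at 415 nm: hc/λ = (6.626×10⁻³⁴)(2.998×10⁸)/(415×10⁻⁹) = 4.787×10⁻¹⁹ J.
Energy delivered: (2.21 W)(756 s) = 1671 J.
Photons incident: 1671 / 4.787×10⁻¹⁹ = 3.491×10²¹, i.e. 3.491×10²¹/6.022×10²³ = 0.005797 mol.
Fraction absorbed: 1 − 29.4/100 = 0.7060.
Photons absorbed: 0.7060 × 0.005797 = 0.004093 mol.
Product formed: 0.994 × 0.004093 = 0.004068 mol.
Rate: 0.004068 / 756 s = 5.4×10⁻⁶ mol s⁻¹.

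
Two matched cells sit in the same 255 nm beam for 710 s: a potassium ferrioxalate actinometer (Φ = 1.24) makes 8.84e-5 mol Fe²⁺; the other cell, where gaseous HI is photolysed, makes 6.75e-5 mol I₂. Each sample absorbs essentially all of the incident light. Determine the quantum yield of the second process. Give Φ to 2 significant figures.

Photons absorbed by the actinometer: 8.84e-5 / 1.24 = 7.129e-5 mol.
Φ(unknown) = 6.75e-5 / 7.129e-5 = 0.95.

Φ = 0.95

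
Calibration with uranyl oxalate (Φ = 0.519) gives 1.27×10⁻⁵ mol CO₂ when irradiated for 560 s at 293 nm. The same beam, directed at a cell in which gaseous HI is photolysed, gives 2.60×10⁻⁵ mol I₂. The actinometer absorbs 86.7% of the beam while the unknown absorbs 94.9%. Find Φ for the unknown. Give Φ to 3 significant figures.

Φ = 0.971

Photons absorbed by the actinometer: 1.27×10⁻⁵ / 0.519 = 2.447×10⁻⁵ mol.
Incident flux: 2.447×10⁻⁵ / 0.867 = 2.822×10⁻⁵ einstein.
Absorbed by unknown: 0.949 × 2.822×10⁻⁵ = 2.678×10⁻⁵ mol.
Φ(unknown) = 2.60×10⁻⁵ / 2.678×10⁻⁵ = 0.971.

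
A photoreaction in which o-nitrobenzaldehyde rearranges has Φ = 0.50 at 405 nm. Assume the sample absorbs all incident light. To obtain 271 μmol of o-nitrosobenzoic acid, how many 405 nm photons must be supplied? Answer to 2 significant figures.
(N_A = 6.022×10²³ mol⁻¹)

Product: 271 μmol = 2.71×10⁻⁴ mol.
Photons that must be absorbed: 2.71×10⁻⁴ / 0.50 = 5.420×10⁻⁴ mol.
Photon count: 5.420×10⁻⁴ × 6.022×10²³ = 3.3×10²⁰.

3.3×10²⁰ photons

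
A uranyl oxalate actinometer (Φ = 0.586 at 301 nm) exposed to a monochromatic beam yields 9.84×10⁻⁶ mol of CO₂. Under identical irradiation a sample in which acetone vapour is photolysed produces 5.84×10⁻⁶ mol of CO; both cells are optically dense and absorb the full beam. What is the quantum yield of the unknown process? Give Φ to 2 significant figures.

Φ = 0.35

Photons absorbed by the actinometer: 9.84×10⁻⁶ / 0.586 = 1.679×10⁻⁵ mol.
Φ(unknown) = 5.84×10⁻⁶ / 1.679×10⁻⁵ = 0.35.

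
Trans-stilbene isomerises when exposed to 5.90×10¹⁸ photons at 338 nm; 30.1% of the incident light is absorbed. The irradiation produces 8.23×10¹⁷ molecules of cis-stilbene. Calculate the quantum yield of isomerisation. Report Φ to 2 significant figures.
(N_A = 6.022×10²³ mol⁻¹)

Product: 8.23×10¹⁷ / 6.022×10²³ = 1.367×10⁻⁶ mol.
Moles of photons: 5.90×10¹⁸ / 6.022×10²³ = 9.797×10⁻⁶ mol.
Photons absorbed: 0.301 × 9.797×10⁻⁶ = 2.949×10⁻⁶ mol.
Φ = 1.367×10⁻⁶ mol / 2.949×10⁻⁶ mol photons = 0.46.

Φ = 0.46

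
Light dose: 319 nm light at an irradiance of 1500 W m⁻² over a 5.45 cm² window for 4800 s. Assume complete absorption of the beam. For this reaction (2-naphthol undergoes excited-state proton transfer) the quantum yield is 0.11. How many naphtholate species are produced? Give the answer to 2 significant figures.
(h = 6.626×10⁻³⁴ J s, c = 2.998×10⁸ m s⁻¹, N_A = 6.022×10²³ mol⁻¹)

6.9×10²⁰ species

Photon energy at 319 nm: hc/λ = (6.626×10⁻³⁴)(2.998×10⁸)/(319×10⁻⁹) = 6.227×10⁻¹⁹ J.
Energy delivered: (1500 W m⁻²)(5.45×10⁻⁴ m²)(4800 s) = 3924 J.
Photons incident: 3924 / 6.227×10⁻¹⁹ = 6.302×10²¹, i.e. 6.302×10²¹/6.022×10²³ = 0.01046 mol.
Product: Φ × n_abs = 0.11 × 0.01046 = 0.001151 mol.
As a count: 0.001151 × 6.022×10²³ = 6.9×10²⁰.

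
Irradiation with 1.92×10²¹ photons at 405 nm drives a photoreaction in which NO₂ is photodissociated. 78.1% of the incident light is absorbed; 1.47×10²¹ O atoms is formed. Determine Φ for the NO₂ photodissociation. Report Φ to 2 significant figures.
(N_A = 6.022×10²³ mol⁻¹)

Φ = 0.98

Product: 1.47×10²¹ / 6.022×10²³ = 0.002441 mol.
Moles of photons: 1.92×10²¹ / 6.022×10²³ = 0.003188 mol.
Photons absorbed: 0.781 × 0.003188 = 0.002490 mol.
Φ = 0.002441 mol / 0.002490 mol photons = 0.98.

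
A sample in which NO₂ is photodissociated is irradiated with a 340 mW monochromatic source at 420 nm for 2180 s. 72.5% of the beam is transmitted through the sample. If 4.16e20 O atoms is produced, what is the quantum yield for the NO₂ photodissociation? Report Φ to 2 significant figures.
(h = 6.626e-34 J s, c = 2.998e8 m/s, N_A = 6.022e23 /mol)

Product: 4.16e20 / 6.022e23 = 6.908e-4 mol.
Photon energy at 420 nm: hc/λ = (6.626e-34)(2.998e8)/(420e-9) = 4.730e-19 J.
Energy delivered: (340 mW)(2180 s) = 741.2 J.
Photons incident: 741.2 / 4.730e-19 = 1.567e21, i.e. 1.567e21/6.022e23 = 0.002602 mol.
Fraction absorbed: 1 − 72.5/100 = 0.2750.
Photons absorbed: 0.2750 × 0.002602 = 7.156e-4 mol.
Φ = 6.908e-4 mol / 7.156e-4 mol photons = 0.97.

Φ = 0.97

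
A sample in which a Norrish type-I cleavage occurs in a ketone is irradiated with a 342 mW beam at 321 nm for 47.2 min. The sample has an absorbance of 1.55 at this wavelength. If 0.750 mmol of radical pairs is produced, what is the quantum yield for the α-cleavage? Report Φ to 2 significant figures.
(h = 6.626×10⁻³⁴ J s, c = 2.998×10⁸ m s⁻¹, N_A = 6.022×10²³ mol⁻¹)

Φ = 0.30

Product: 0.750 mmol = 7.50×10⁻⁴ mol.
Photon energy at 321 nm: hc/λ = (6.626×10⁻³⁴)(2.998×10⁸)/(321×10⁻⁹) = 6.188×10⁻¹⁹ J.
Energy delivered: (342 mW)(2832 s) = 968.5 J.
Photons incident: 968.5 / 6.188×10⁻¹⁹ = 1.565×10²¹, i.e. 1.565×10²¹/6.022×10²³ = 0.002599 mol.
Fraction absorbed: 1 − 10^(−1.55) = 0.9718.
Photons absorbed: 0.9718 × 0.002599 = 0.002526 mol.
Φ = 7.50×10⁻⁴ mol / 0.002526 mol photons = 0.30.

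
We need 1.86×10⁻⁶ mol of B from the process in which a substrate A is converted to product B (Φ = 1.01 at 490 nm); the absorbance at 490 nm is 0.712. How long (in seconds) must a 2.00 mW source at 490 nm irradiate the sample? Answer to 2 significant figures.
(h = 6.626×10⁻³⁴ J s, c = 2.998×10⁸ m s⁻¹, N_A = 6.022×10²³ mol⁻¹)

t ≈ 280 s

Photons that must be absorbed: 1.86×10⁻⁶ / 1.01 = 1.842×10⁻⁶ mol.
Fraction absorbed: 1 − 10^(−0.712) = 0.8059.
Incident photons needed: 1.842×10⁻⁶ / 0.8059 = 2.286×10⁻⁶ mol.
Photon energy: hc/λ = 4.054×10⁻¹⁹ J; per mole, 2.441×10⁵ J mol⁻¹.
Energy required: 2.286×10⁻⁶ × 2.441×10⁵ = 0.5580 J.
Time: 0.5580 J / 0.002 W = 280 s.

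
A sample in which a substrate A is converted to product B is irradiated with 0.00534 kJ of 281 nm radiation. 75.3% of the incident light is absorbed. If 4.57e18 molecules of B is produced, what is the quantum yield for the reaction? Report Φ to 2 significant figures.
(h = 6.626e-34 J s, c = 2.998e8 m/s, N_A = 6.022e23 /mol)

Product: 4.57e18 / 6.022e23 = 7.589e-6 mol.
Photon energy at 281 nm: hc/λ = (6.626e-34)(2.998e8)/(281e-9) = 7.069e-19 J.
Incident energy: 0.00534 kJ = 5.34 J.
Photons incident: 5.34 / 7.069e-19 = 7.554e18, i.e. 7.554e18/6.022e23 = 1.254e-5 mol.
Photons absorbed: 0.753 × 1.254e-5 = 9.443e-6 mol.
Φ = 7.589e-6 mol / 9.443e-6 mol photons = 0.80.

Φ = 0.80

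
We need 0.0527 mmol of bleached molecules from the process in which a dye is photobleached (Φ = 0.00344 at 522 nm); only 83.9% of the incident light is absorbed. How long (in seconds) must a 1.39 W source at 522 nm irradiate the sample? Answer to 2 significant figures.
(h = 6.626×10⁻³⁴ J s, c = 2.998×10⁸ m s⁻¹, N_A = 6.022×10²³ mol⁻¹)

t ≈ 3000 s

Product: 0.0527 mmol = 5.27×10⁻⁵ mol.
Photons that must be absorbed: 5.27×10⁻⁵ / 0.00344 = 0.01532 mol.
Incident photons needed: 0.01532 / 0.839 = 0.01826 mol.
Photon energy: hc/λ = 3.806×10⁻¹⁹ J; per mole, 2.292×10⁵ J mol⁻¹.
Energy required: 0.01826 × 2.292×10⁵ = 4185 J.
Time: 4185 J / 1.39 W = 3000 s.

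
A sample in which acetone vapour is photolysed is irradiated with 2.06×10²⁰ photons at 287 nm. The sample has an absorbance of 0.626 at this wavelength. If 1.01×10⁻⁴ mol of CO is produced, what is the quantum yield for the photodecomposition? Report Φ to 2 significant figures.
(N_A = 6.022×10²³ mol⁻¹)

Moles of photons: 2.06×10²⁰ / 6.022×10²³ = 3.421×10⁻⁴ mol.
Fraction absorbed: 1 − 10^(−0.626) = 0.7634.
Photons absorbed: 0.7634 × 3.421×10⁻⁴ = 2.612×10⁻⁴ mol.
Φ = 1.01×10⁻⁴ mol / 2.612×10⁻⁴ mol photons = 0.39.

Φ = 0.39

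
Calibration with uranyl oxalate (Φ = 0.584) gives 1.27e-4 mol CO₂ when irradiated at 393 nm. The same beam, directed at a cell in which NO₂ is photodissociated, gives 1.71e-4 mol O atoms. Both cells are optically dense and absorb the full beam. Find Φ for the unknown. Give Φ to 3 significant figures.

Photons absorbed by the actinometer: 1.27e-4 / 0.584 = 2.175e-4 mol.
Φ(unknown) = 1.71e-4 / 2.175e-4 = 0.786.

Φ = 0.786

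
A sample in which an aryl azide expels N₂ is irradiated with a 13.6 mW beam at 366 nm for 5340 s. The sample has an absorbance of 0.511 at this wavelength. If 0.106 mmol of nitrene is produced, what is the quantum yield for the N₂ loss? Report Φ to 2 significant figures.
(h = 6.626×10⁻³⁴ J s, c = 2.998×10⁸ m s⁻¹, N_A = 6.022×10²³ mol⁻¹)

Φ = 0.69

Product: 0.106 mmol = 1.06×10⁻⁴ mol.
Photon energy at 366 nm: hc/λ = (6.626×10⁻³⁴)(2.998×10⁸)/(366×10⁻⁹) = 5.428×10⁻¹⁹ J.
Energy delivered: (13.6 mW)(5340 s) = 72.62 J.
Photons incident: 72.62 / 5.428×10⁻¹⁹ = 1.338×10²⁰, i.e. 1.338×10²⁰/6.022×10²³ = 2.222×10⁻⁴ mol.
Fraction absorbed: 1 − 10^(−0.511) = 0.6917.
Photons absorbed: 0.6917 × 2.222×10⁻⁴ = 1.537×10⁻⁴ mol.
Φ = 1.06×10⁻⁴ mol / 1.537×10⁻⁴ mol photons = 0.69.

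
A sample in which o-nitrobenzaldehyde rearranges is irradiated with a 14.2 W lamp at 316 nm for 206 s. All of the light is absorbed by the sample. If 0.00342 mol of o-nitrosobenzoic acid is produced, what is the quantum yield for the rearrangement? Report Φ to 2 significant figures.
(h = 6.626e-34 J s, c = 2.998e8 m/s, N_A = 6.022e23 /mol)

Photon energy at 316 nm: hc/λ = (6.626e-34)(2.998e8)/(316e-9) = 6.286e-19 J.
Energy delivered: (14.2 W)(206 s) = 2925 J.
Photons incident: 2925 / 6.286e-19 = 4.653e21, i.e. 4.653e21/6.022e23 = 0.007727 mol.
Φ = 0.00342 mol / 0.007727 mol photons = 0.44.

Φ = 0.44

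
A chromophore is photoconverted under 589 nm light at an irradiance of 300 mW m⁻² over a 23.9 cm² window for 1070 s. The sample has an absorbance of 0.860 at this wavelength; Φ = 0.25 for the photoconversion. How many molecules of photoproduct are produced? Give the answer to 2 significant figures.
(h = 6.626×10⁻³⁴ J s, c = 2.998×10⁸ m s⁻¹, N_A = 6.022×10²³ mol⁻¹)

4.9×10¹⁷ molecules

Photon energy at 589 nm: hc/λ = (6.626×10⁻³⁴)(2.998×10⁸)/(589×10⁻⁹) = 3.373×10⁻¹⁹ J.
Energy delivered: (300 mW m⁻²)(23.9×10⁻⁴ m²)(1070 s) = 0.7672 J.
Photons incident: 0.7672 / 3.373×10⁻¹⁹ = 2.275×10¹⁸, i.e. 2.275×10¹⁸/6.022×10²³ = 3.778×10⁻⁶ mol.
Fraction absorbed: 1 − 10^(−0.860) = 0.8620.
Photons absorbed: 0.8620 × 3.778×10⁻⁶ = 3.257×10⁻⁶ mol.
Product: Φ × n_abs = 0.25 × 3.257×10⁻⁶ = 8.143×10⁻⁷ mol.
As a count: 8.143×10⁻⁷ × 6.022×10²³ = 4.9×10¹⁷.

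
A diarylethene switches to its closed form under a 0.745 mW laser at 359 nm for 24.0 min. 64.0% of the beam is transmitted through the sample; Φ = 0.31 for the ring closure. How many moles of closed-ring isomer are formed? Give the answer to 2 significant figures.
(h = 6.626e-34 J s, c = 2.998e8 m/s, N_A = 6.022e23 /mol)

3.6e-7 mol

Photon energy at 359 nm: hc/λ = (6.626e-34)(2.998e8)/(359e-9) = 5.533e-19 J.
Energy delivered: (0.745 mW)(1440 s) = 1.073 J.
Photons incident: 1.073 / 5.533e-19 = 1.939e18, i.e. 1.939e18/6.022e23 = 3.220e-6 mol.
Fraction absorbed: 1 − 64.0/100 = 0.3600.
Photons absorbed: 0.3600 × 3.220e-6 = 1.159e-6 mol.
Product: Φ × n_abs = 0.31 × 1.159e-6 = 3.593e-7 mol.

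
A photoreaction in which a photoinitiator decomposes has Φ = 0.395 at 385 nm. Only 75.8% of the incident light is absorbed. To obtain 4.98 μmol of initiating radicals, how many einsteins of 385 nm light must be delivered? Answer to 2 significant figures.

1.7e-5 einstein

Product: 4.98 μmol = 4.98e-6 mol.
Photons that must be absorbed: 4.98e-6 / 0.395 = 1.261e-5 mol.
Incident photons needed: 1.261e-5 / 0.758 = 1.664e-5 mol.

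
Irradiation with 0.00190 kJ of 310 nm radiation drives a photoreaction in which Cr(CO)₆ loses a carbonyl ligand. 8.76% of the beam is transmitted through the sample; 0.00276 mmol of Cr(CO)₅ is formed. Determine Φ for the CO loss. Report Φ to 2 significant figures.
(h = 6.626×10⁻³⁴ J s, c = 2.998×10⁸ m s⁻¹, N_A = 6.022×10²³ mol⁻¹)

Product: 0.00276 mmol = 2.76×10⁻⁶ mol.
Photon energy at 310 nm: hc/λ = (6.626×10⁻³⁴)(2.998×10⁸)/(310×10⁻⁹) = 6.408×10⁻¹⁹ J.
Incident energy: 0.00190 kJ = 1.90 J.
Photons incident: 1.90 / 6.408×10⁻¹⁹ = 2.965×10¹⁸, i.e. 2.965×10¹⁸/6.022×10²³ = 4.924×10⁻⁶ mol.
Fraction absorbed: 1 − 8.76/100 = 0.9124.
Photons absorbed: 0.9124 × 4.924×10⁻⁶ = 4.493×10⁻⁶ mol.
Φ = 2.76×10⁻⁶ mol / 4.493×10⁻⁶ mol photons = 0.61.

Φ = 0.61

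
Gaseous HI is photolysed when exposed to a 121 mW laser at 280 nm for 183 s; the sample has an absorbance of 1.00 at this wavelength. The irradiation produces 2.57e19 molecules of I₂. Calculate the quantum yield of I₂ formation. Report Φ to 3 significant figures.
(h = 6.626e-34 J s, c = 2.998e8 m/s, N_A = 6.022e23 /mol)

Product: 2.57e19 / 6.022e23 = 4.268e-5 mol.
Photon energy at 280 nm: hc/λ = (6.626e-34)(2.998e8)/(280e-9) = 7.095e-19 J.
Energy delivered: (121 mW)(183 s) = 22.14 J.
Photons incident: 22.14 / 7.095e-19 = 3.121e19, i.e. 3.121e19/6.022e23 = 5.183e-5 mol.
Fraction absorbed: 1 − 10^(−1.00) = 0.9000.
Photons absorbed: 0.9000 × 5.183e-5 = 4.665e-5 mol.
Φ = 4.268e-5 mol / 4.665e-5 mol photons = 0.915.

Φ = 0.915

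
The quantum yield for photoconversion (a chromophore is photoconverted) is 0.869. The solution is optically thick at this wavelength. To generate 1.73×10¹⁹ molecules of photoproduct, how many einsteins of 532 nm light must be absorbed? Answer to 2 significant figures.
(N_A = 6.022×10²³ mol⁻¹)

Product: 1.73×10¹⁹ / 6.022×10²³ = 2.873×10⁻⁵ mol.
Photons that must be absorbed: 2.873×10⁻⁵ / 0.869 = 3.306×10⁻⁵ mol.

3.3×10⁻⁵ einstein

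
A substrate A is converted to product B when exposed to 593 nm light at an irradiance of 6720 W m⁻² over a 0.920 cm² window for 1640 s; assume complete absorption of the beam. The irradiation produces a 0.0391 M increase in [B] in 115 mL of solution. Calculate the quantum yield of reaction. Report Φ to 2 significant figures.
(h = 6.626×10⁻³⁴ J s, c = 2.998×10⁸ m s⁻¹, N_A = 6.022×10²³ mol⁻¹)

Product: (0.0391 M)(0.115 L) = 0.004497 mol.
Photon energy at 593 nm: hc/λ = (6.626×10⁻³⁴)(2.998×10⁸)/(593×10⁻⁹) = 3.350×10⁻¹⁹ J.
Energy delivered: (6720 W m⁻²)(0.920×10⁻⁴ m²)(1640 s) = 1014 J.
Photons incident: 1014 / 3.350×10⁻¹⁹ = 3.027×10²¹, i.e. 3.027×10²¹/6.022×10²³ = 0.005027 mol.
Φ = 0.004497 mol / 0.005027 mol photons = 0.89.

Φ = 0.89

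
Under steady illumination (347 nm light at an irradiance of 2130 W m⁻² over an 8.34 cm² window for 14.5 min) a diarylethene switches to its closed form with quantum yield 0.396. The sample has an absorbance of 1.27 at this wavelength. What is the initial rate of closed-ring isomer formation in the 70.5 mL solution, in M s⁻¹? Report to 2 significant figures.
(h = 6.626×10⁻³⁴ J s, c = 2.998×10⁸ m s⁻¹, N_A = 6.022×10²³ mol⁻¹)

Photon energy at 347 nm: hc/λ = (6.626×10⁻³⁴)(2.998×10⁸)/(347×10⁻⁹) = 5.725×10⁻¹⁹ J.
Energy delivered: (2130 W m⁻²)(8.34×10⁻⁴ m²)(870 s) = 1545 J.
Photons incident: 1545 / 5.725×10⁻¹⁹ = 2.699×10²¹, i.e. 2.699×10²¹/6.022×10²³ = 0.004482 mol.
Fraction absorbed: 1 − 10^(−1.27) = 0.9463.
Photons absorbed: 0.9463 × 0.004482 = 0.004241 mol.
Product formed: 0.396 × 0.004241 = 0.001679 mol.
Rate: 0.001679 mol / (870 s × 0.0705 L) = 2.7×10⁻⁵ M s⁻¹.

2.7×10⁻⁵ M s⁻¹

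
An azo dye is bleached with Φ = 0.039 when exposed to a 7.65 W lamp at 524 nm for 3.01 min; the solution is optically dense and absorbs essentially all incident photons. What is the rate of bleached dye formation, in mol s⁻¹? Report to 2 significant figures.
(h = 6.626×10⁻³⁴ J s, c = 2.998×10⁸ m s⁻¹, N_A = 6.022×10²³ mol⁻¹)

Photon energy at 524 nm: hc/λ = (6.626×10⁻³⁴)(2.998×10⁸)/(524×10⁻⁹) = 3.791×10⁻¹⁹ J.
Energy delivered: (7.65 W)(180.6 s) = 1382 J.
Photons incident: 1382 / 3.791×10⁻¹⁹ = 3.645×10²¹, i.e. 3.645×10²¹/6.022×10²³ = 0.006053 mol.
Product formed: 0.039 × 0.006053 = 2.361×10⁻⁴ mol.
Rate: 2.361×10⁻⁴ / 180.6 s = 1.3×10⁻⁶ mol s⁻¹.

1.3×10⁻⁶ mol s⁻¹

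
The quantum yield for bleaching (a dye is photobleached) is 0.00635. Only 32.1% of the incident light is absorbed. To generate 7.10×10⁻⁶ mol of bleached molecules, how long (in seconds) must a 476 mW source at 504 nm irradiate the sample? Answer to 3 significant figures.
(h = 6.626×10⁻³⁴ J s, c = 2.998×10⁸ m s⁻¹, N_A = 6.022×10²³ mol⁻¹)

t ≈ 1740 s

Photons that must be absorbed: 7.10×10⁻⁶ / 0.00635 = 0.001118 mol.
Incident photons needed: 0.001118 / 0.321 = 0.003483 mol.
Photon energy: hc/λ = 3.941×10⁻¹⁹ J; per mole, 2.373×10⁵ J mol⁻¹.
Energy required: 0.003483 × 2.373×10⁵ = 826.5 J.
Time: 826.5 J / 0.476 W = 1740 s.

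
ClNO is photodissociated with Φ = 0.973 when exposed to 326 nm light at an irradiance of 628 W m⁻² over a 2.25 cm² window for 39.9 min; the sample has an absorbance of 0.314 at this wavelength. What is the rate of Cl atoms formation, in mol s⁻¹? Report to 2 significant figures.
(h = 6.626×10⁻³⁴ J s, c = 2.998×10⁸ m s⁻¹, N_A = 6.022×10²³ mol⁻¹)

Photon energy at 326 nm: hc/λ = (6.626×10⁻³⁴)(2.998×10⁸)/(326×10⁻⁹) = 6.093×10⁻¹⁹ J.
Energy delivered: (628 W m⁻²)(2.25×10⁻⁴ m²)(2394 s) = 338.3 J.
Photons incident: 338.3 / 6.093×10⁻¹⁹ = 5.552×10²⁰, i.e. 5.552×10²⁰/6.022×10²³ = 9.220×10⁻⁴ mol.
Fraction absorbed: 1 − 10^(−0.314) = 0.5147.
Photons absorbed: 0.5147 × 9.220×10⁻⁴ = 4.746×10⁻⁴ mol.
Product formed: 0.973 × 4.746×10⁻⁴ = 4.618×10⁻⁴ mol.
Rate: 4.618×10⁻⁴ / 2394 s = 1.9×10⁻⁷ mol s⁻¹.

1.9×10⁻⁷ mol s⁻¹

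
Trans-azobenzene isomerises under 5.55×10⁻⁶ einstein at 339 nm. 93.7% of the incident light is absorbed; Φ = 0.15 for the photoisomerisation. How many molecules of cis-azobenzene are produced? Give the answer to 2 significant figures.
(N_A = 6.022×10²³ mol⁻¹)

Photons absorbed: 0.937 × 5.55×10⁻⁶ = 5.200×10⁻⁶ mol.
Product: Φ × n_abs = 0.15 × 5.200×10⁻⁶ = 7.800×10⁻⁷ mol.
As a count: 7.800×10⁻⁷ × 6.022×10²³ = 4.7×10¹⁷.

4.7×10¹⁷ molecules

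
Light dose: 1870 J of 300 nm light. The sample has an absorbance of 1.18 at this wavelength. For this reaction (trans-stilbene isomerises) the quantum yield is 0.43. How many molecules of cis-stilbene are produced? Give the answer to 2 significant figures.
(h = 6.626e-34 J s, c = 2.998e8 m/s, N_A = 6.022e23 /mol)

1.1e21 molecules

Photon energy at 300 nm: hc/λ = (6.626e-34)(2.998e8)/(300e-9) = 6.622e-19 J.
Photons incident: 1870 / 6.622e-19 = 2.824e21, i.e. 2.824e21/6.022e23 = 0.004689 mol.
Fraction absorbed: 1 − 10^(−1.18) = 0.9339.
Photons absorbed: 0.9339 × 0.004689 = 0.004379 mol.
Product: Φ × n_abs = 0.43 × 0.004379 = 0.001883 mol.
As a count: 0.001883 × 6.022e23 = 1.1e21.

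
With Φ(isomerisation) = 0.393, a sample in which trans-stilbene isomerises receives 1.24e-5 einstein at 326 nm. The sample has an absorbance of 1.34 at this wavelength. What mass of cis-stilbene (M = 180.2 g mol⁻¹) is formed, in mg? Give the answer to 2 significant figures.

0.84 mg

Fraction absorbed: 1 − 10^(−1.34) = 0.9543.
Photons absorbed: 0.9543 × 1.24e-5 = 1.183e-5 mol.
Product: Φ × n_abs = 0.393 × 1.183e-5 = 4.649e-6 mol.
Mass: 4.649e-6 × 180.2 = 8.377e-4 g = 0.84 mg.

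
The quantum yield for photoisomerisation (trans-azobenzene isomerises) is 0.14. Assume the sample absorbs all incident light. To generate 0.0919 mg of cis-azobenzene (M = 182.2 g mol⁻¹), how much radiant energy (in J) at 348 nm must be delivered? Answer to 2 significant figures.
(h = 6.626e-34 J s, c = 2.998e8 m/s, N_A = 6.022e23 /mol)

Product: 0.0919 mg / 182.2 g mol⁻¹ = 5.044e-7 mol.
Photons that must be absorbed: 5.044e-7 / 0.14 = 3.603e-6 mol.
Photon energy: hc/λ = 5.708e-19 J; per mole, 3.437e5 J mol⁻¹.
Energy required: 3.603e-6 × 3.437e5 = 1.2 J.

1.2 J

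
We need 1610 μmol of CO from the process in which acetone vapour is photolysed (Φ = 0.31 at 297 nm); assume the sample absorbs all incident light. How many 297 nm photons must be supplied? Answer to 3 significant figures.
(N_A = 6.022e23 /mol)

3.13e21 photons

Product: 1610 μmol = 0.00161 mol.
Photons that must be absorbed: 0.00161 / 0.31 = 0.005194 mol.
Photon count: 0.005194 × 6.022e23 = 3.13e21.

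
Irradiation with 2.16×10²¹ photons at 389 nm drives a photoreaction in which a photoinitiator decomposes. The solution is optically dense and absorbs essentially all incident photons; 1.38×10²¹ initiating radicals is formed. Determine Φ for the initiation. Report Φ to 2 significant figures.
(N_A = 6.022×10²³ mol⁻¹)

Product: 1.38×10²¹ / 6.022×10²³ = 0.002292 mol.
Moles of photons: 2.16×10²¹ / 6.022×10²³ = 0.003587 mol.
Φ = 0.002292 mol / 0.003587 mol photons = 0.64.

Φ = 0.64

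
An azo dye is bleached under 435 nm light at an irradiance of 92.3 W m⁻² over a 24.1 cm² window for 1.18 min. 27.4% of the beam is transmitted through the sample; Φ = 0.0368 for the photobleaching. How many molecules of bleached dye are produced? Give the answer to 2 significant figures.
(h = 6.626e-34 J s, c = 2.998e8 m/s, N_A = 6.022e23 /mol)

Photon energy at 435 nm: hc/λ = (6.626e-34)(2.998e8)/(435e-9) = 4.567e-19 J.
Energy delivered: (92.3 W m⁻²)(24.1e-4 m²)(70.8 s) = 15.75 J.
Photons incident: 15.75 / 4.567e-19 = 3.449e19, i.e. 3.449e19/6.022e23 = 5.727e-5 mol.
Fraction absorbed: 1 − 27.4/100 = 0.7260.
Photons absorbed: 0.7260 × 5.727e-5 = 4.158e-5 mol.
Product: Φ × n_abs = 0.0368 × 4.158e-5 = 1.530e-6 mol.
As a count: 1.530e-6 × 6.022e23 = 9.2e17.

9.2e17 molecules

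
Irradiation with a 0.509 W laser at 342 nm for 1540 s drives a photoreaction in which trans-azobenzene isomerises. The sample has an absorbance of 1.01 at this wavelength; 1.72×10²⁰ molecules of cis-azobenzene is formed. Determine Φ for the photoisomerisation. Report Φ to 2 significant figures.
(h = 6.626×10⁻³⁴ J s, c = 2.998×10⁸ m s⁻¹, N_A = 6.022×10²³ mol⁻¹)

Φ = 0.14

Product: 1.72×10²⁰ / 6.022×10²³ = 2.856×10⁻⁴ mol.
Photon energy at 342 nm: hc/λ = (6.626×10⁻³⁴)(2.998×10⁸)/(342×10⁻⁹) = 5.808×10⁻¹⁹ J.
Energy delivered: (0.509 W)(1540 s) = 783.9 J.
Photons incident: 783.9 / 5.808×10⁻¹⁹ = 1.350×10²¹, i.e. 1.350×10²¹/6.022×10²³ = 0.002242 mol.
Fraction absorbed: 1 − 10^(−1.01) = 0.9023.
Photons absorbed: 0.9023 × 0.002242 = 0.002023 mol.
Φ = 2.856×10⁻⁴ mol / 0.002023 mol photons = 0.14.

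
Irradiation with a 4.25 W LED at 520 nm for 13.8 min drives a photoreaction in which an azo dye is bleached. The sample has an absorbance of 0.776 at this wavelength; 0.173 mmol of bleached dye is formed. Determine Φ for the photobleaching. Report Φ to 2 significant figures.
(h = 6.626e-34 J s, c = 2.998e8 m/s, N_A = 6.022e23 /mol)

Product: 0.173 mmol = 1.73e-4 mol.
Photon energy at 520 nm: hc/λ = (6.626e-34)(2.998e8)/(520e-9) = 3.820e-19 J.
Energy delivered: (4.25 W)(828 s) = 3519 J.
Photons incident: 3519 / 3.820e-19 = 9.212e21, i.e. 9.212e21/6.022e23 = 0.01530 mol.
Fraction absorbed: 1 − 10^(−0.776) = 0.8325.
Photons absorbed: 0.8325 × 0.01530 = 0.01274 mol.
Φ = 1.73e-4 mol / 0.01274 mol photons = 0.014.

Φ = 0.014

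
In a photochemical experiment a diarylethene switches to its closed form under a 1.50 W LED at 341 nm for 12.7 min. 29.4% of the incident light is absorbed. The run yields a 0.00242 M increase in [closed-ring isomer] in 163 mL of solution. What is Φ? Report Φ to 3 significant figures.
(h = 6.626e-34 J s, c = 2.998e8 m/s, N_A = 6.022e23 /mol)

Product: (0.00242 M)(0.163 L) = 3.945e-4 mol.
Photon energy at 341 nm: hc/λ = (6.626e-34)(2.998e8)/(341e-9) = 5.825e-19 J.
Energy delivered: (1.50 W)(762 s) = 1143 J.
Photons incident: 1143 / 5.825e-19 = 1.962e21, i.e. 1.962e21/6.022e23 = 0.003258 mol.
Photons absorbed: 0.294 × 0.003258 = 9.579e-4 mol.
Φ = 3.945e-4 mol / 9.579e-4 mol photons = 0.412.

Φ = 0.412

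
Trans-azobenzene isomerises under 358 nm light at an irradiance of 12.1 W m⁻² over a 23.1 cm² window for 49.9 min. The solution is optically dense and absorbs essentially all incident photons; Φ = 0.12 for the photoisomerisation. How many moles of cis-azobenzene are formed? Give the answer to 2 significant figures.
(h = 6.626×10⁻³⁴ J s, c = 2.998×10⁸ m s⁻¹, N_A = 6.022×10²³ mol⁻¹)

3.0×10⁻⁵ mol

Photon energy at 358 nm: hc/λ = (6.626×10⁻³⁴)(2.998×10⁸)/(358×10⁻⁹) = 5.549×10⁻¹⁹ J.
Energy delivered: (12.1 W m⁻²)(23.1×10⁻⁴ m²)(2994 s) = 83.69 J.
Photons incident: 83.69 / 5.549×10⁻¹⁹ = 1.508×10²⁰, i.e. 1.508×10²⁰/6.022×10²³ = 2.504×10⁻⁴ mol.
Product: Φ × n_abs = 0.12 × 2.504×10⁻⁴ = 3.005×10⁻⁵ mol.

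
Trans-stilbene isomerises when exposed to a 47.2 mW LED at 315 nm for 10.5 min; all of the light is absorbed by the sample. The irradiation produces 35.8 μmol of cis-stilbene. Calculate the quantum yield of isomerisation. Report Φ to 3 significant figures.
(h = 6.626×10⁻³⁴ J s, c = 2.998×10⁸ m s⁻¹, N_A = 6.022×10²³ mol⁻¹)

Φ = 0.457

Product: 35.8 μmol = 3.58×10⁻⁵ mol.
Photon energy at 315 nm: hc/λ = (6.626×10⁻³⁴)(2.998×10⁸)/(315×10⁻⁹) = 6.306×10⁻¹⁹ J.
Energy delivered: (47.2 mW)(630 s) = 29.74 J.
Photons incident: 29.74 / 6.306×10⁻¹⁹ = 4.716×10¹⁹, i.e. 4.716×10¹⁹/6.022×10²³ = 7.831×10⁻⁵ mol.
Φ = 3.58×10⁻⁵ mol / 7.831×10⁻⁵ mol photons = 0.457.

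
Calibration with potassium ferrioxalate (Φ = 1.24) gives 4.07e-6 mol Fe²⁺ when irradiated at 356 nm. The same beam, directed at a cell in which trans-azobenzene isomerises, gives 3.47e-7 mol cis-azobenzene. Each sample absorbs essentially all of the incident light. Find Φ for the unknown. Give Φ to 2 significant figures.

Φ = 0.11

Photons absorbed by the actinometer: 4.07e-6 / 1.24 = 3.282e-6 mol.
Φ(unknown) = 3.47e-7 / 3.282e-6 = 0.11.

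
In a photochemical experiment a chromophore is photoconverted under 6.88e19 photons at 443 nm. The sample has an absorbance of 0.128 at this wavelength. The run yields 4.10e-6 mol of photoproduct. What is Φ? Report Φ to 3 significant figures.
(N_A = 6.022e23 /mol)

Φ = 0.141

Moles of photons: 6.88e19 / 6.022e23 = 1.142e-4 mol.
Fraction absorbed: 1 − 10^(−0.128) = 0.2553.
Photons absorbed: 0.2553 × 1.142e-4 = 2.916e-5 mol.
Φ = 4.10e-6 mol / 2.916e-5 mol photons = 0.141.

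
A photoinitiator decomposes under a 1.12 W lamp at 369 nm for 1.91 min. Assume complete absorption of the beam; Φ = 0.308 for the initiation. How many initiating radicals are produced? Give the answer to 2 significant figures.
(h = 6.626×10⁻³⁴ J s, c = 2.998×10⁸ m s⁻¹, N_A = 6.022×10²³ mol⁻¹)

Photon energy at 369 nm: hc/λ = (6.626×10⁻³⁴)(2.998×10⁸)/(369×10⁻⁹) = 5.383×10⁻¹⁹ J.
Energy delivered: (1.12 W)(114.6 s) = 128.4 J.
Photons incident: 128.4 / 5.383×10⁻¹⁹ = 2.385×10²⁰, i.e. 2.385×10²⁰/6.022×10²³ = 3.960×10⁻⁴ mol.
Product: Φ × n_abs = 0.308 × 3.960×10⁻⁴ = 1.220×10⁻⁴ mol.
As a count: 1.220×10⁻⁴ × 6.022×10²³ = 7.3×10¹⁹.

7.3×10¹⁹ initiating radicals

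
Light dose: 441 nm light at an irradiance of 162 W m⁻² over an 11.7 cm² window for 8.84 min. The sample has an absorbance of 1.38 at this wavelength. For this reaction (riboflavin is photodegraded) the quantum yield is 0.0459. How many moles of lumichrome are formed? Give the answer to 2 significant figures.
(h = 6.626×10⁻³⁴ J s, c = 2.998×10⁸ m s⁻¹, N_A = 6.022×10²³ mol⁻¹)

Photon energy at 441 nm: hc/λ = (6.626×10⁻³⁴)(2.998×10⁸)/(441×10⁻⁹) = 4.504×10⁻¹⁹ J.
Energy delivered: (162 W m⁻²)(11.7×10⁻⁴ m²)(530.4 s) = 100.5 J.
Photons incident: 100.5 / 4.504×10⁻¹⁹ = 2.231×10²⁰, i.e. 2.231×10²⁰/6.022×10²³ = 3.705×10⁻⁴ mol.
Fraction absorbed: 1 − 10^(−1.38) = 0.9583.
Photons absorbed: 0.9583 × 3.705×10⁻⁴ = 3.551×10⁻⁴ mol.
Product: Φ × n_abs = 0.0459 × 3.551×10⁻⁴ = 1.630×10⁻⁵ mol.

1.6×10⁻⁵ mol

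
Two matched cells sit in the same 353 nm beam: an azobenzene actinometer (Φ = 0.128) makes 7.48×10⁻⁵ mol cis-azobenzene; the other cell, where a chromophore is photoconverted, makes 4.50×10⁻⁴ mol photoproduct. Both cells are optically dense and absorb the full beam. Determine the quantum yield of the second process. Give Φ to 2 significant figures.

Φ = 0.77

Photons absorbed by the actinometer: 7.48×10⁻⁵ / 0.128 = 5.844×10⁻⁴ mol.
Φ(unknown) = 4.50×10⁻⁴ / 5.844×10⁻⁴ = 0.77.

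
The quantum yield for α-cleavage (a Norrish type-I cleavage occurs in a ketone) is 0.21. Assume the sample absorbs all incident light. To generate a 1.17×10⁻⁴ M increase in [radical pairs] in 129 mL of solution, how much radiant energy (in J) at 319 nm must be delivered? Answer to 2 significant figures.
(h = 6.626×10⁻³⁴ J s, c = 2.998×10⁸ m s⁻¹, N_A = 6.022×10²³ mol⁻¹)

27 J

Product: (1.17×10⁻⁴ M)(0.129 L) = 1.509×10⁻⁵ mol.
Photons that must be absorbed: 1.509×10⁻⁵ / 0.21 = 7.186×10⁻⁵ mol.
Photon energy: hc/λ = 6.227×10⁻¹⁹ J; per mole, 3.750×10⁵ J mol⁻¹.
Energy required: 7.186×10⁻⁵ × 3.750×10⁵ = 27 J.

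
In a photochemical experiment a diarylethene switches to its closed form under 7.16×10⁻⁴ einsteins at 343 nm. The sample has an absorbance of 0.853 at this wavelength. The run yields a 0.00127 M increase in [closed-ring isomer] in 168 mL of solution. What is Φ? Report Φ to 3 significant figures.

Product: (0.00127 M)(0.168 L) = 2.134×10⁻⁴ mol.
Fraction absorbed: 1 − 10^(−0.853) = 0.8597.
Photons absorbed: 0.8597 × 7.16×10⁻⁴ = 6.155×10⁻⁴ mol.
Φ = 2.134×10⁻⁴ mol / 6.155×10⁻⁴ mol photons = 0.347.

Φ = 0.347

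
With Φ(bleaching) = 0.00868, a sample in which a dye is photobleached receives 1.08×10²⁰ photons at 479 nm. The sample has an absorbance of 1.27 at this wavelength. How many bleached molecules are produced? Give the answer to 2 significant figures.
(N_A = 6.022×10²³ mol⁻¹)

Moles of photons: 1.08×10²⁰ / 6.022×10²³ = 1.793×10⁻⁴ mol.
Fraction absorbed: 1 − 10^(−1.27) = 0.9463.
Photons absorbed: 0.9463 × 1.793×10⁻⁴ = 1.697×10⁻⁴ mol.
Product: Φ × n_abs = 0.00868 × 1.697×10⁻⁴ = 1.473×10⁻⁶ mol.
As a count: 1.473×10⁻⁶ × 6.022×10²³ = 8.9×10¹⁷.

8.9×10¹⁷ bleached molecules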